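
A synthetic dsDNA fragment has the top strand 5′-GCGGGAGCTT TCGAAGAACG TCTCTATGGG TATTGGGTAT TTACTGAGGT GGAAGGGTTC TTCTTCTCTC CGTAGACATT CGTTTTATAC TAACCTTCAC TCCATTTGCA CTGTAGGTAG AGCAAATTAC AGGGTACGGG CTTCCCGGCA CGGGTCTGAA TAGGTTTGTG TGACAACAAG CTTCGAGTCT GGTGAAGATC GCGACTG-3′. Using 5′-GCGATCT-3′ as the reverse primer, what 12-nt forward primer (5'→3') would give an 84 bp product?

5'-AGAGCAAATTAC-3'

The reverse primer's reverse complement AGATCGC matches the template at positions 196–202, so the product ends at position 202.
An 84 bp product then starts at position 202 − 84 + 1 = 119.
The forward primer is identical to the top strand there: AGAGCAAATTAC.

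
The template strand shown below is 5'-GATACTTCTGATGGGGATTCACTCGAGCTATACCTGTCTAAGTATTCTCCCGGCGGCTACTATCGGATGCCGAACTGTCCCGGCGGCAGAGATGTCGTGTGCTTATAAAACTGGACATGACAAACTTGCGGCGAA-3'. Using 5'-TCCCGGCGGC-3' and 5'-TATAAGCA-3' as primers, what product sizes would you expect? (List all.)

The forward primer TCCCGGCGGC matches the top strand at positions 48–57, 78–87.
The reverse primer's reverse complement is TGCTTATA, matching at positions 100–107.
Each forward site pairs with the reverse site to give a product ending at position 107: sizes 60, 30 bp.

60 bp, 30 bp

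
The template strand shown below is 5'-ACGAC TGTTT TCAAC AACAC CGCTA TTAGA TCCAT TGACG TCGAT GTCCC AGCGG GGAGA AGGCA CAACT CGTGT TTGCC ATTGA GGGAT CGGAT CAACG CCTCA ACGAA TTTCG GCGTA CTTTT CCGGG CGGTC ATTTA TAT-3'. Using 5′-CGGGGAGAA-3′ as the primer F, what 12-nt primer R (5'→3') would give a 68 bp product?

5'-TACGCCGAAATT-3'

The forward primer binds at positions 53–61, so a 68 bp product ends at position 53 + 68 − 1 = 120.
The reverse primer anneals to the top strand over positions 109–120, i.e. to AATTTCGGCGTA.
Its sequence written 5'→3' is the reverse complement: TACGCCGAAATT.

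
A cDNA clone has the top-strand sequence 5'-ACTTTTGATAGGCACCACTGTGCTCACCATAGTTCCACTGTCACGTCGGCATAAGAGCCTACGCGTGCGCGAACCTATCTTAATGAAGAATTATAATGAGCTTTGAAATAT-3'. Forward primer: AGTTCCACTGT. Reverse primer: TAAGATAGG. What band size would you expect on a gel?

The forward primer matches the template at positions 31–41.
Taking the reverse complement of TAAGATAGG gives CCTATCTTA, found at positions 74–82 on the template; the primer anneals here to the top strand with its 3' end pointing upstream.
Product length = (reverse-primer end) − (forward-primer start) + 1 = 82 − 31 + 1 = 52 bp.

52 bp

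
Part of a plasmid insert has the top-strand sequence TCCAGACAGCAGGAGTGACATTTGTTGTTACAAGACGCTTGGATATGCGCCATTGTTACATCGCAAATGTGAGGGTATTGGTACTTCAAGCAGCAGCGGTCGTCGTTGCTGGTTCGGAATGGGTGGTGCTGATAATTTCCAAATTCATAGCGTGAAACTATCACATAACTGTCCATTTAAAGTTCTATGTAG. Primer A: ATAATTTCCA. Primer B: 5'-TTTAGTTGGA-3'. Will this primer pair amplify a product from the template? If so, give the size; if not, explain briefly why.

Primer B (TTTAGTTGGA) does not match the top strand, and its reverse complement TCCAACTAAA does not match either.
With no annealing site for primer B, no amplification occurs.

No product — primer B has no binding site in the template.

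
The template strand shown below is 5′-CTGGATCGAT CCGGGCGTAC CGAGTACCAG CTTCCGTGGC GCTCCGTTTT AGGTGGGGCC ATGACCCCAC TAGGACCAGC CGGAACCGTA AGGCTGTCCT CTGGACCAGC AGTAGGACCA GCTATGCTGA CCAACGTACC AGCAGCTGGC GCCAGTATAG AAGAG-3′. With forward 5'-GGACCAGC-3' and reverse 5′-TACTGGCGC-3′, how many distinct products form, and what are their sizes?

The forward primer GGACCAGC matches the top strand at positions 73–80, 103–110, 115–122.
The reverse primer's reverse complement is GCGCCAGTA, matching at positions 149–157.
Each forward site pairs with the reverse site to give a product ending at position 157: sizes 85, 55, 43 bp.

Three products: 85 bp, 55 bp, 43 bp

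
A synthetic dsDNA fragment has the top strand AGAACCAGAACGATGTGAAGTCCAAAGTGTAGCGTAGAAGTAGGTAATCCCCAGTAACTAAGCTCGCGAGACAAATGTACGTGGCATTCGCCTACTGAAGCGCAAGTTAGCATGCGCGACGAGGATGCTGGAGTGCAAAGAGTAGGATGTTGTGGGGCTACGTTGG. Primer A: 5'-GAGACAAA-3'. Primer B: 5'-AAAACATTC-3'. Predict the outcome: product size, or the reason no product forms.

Primer B (AAAACATTC) does not match the top strand, and its reverse complement GAATGTTTT does not match either.
With no annealing site for primer B, no amplification occurs.

No product — primer B has no binding site in the template.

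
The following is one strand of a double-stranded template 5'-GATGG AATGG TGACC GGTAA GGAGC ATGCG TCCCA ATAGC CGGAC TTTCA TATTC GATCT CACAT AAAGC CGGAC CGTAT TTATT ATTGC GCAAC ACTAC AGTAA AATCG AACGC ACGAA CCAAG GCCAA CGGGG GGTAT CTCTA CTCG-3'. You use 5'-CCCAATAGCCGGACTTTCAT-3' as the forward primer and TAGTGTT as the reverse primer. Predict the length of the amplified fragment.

Scanning the template, CCCAATAGCCGGACTTTCAT occurs at positions 32–51; this primer anneals to the bottom strand there with its 3' end pointing downstream.
The reverse primer's reverse complement is AACACTA, which matches the template at positions 93–99.
Amplicon spans positions 32–99: 68 bp.

68 bp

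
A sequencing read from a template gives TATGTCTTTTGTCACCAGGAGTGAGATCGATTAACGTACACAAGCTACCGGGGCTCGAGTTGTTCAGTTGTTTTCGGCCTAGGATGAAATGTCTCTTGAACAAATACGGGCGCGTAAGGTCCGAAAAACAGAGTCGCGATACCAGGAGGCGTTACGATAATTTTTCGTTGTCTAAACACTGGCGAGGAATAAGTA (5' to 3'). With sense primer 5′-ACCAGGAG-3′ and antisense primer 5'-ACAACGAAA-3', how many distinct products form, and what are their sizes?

Two products: 158 bp, 31 bp

The forward primer ACCAGGAG matches the top strand at positions 14–21, 141–148.
The reverse primer's reverse complement is TTTCGTTGT, matching at positions 163–171.
Each forward site pairs with the reverse site to give a product ending at position 171: sizes 158, 31 bp.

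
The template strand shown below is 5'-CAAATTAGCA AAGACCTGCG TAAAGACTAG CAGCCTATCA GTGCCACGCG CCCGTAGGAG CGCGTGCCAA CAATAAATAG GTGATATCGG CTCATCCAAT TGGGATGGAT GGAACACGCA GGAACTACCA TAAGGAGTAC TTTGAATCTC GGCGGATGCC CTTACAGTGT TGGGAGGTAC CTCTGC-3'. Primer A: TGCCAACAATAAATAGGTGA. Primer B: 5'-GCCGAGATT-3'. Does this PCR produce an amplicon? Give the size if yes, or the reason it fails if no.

Yes — an 89 bp product.

Primer A (TGCCAACAATAAATAGGTGA) matches the top strand at positions 65–84; it acts as a forward primer.
Primer B's reverse complement is AATCTCGGC, matching the top strand at positions 145–153; it acts as a reverse primer.
The 3' ends face each other across positions 65–153, giving an 89 bp product.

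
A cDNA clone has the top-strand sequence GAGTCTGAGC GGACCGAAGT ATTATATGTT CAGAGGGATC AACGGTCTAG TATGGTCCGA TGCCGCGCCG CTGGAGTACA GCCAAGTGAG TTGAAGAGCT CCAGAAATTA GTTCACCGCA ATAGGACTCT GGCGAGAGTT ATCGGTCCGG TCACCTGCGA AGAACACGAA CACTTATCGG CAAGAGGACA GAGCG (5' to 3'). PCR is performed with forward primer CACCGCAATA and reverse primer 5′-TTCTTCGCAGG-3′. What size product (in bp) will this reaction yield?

51 bp

The forward primer matches the template at positions 114–123.
Reverse complement of the reverse primer: CCTGCGAAGAA. This occurs on the top strand at positions 154–164.
The product runs from position 114 to position 164, so its length is 164 − 114 + 1 = 51 bp.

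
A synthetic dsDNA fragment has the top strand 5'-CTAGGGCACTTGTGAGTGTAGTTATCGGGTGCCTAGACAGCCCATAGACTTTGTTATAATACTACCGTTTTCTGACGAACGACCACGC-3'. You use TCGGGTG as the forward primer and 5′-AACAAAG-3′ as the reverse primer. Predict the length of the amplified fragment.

31 bp

The forward primer matches the template at positions 25–31.
Taking the reverse complement of AACAAAG gives CTTTGTT, found at positions 49–55 on the template; the primer anneals here to the top strand with its 3' end pointing upstream.
The product runs from position 25 to position 55, so its length is 55 − 25 + 1 = 31 bp.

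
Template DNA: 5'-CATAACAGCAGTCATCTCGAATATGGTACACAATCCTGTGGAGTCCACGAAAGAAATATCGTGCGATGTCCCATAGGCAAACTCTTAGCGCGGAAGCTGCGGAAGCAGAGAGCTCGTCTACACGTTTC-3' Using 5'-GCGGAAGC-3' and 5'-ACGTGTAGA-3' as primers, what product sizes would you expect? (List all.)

36 bp, 27 bp

The forward primer GCGGAAGC matches the top strand at positions 90–97, 99–106.
The reverse primer's reverse complement is TCTACACGT, matching at positions 117–125.
Each forward site pairs with the reverse site to give a product ending at position 125: sizes 36, 27 bp.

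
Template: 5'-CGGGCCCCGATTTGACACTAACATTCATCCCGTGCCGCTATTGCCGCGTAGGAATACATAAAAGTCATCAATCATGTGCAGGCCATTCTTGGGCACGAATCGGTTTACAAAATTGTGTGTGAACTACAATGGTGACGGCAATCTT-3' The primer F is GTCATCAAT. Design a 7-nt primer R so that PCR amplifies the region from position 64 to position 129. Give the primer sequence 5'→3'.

5'-TTGTAGT-3'

The product's 3' end on the top strand is position 129.
The reverse primer anneals to the top strand over positions 123–129, i.e. to ACTACAA.
Its sequence written 5'→3' is the reverse complement: TTGTAGT.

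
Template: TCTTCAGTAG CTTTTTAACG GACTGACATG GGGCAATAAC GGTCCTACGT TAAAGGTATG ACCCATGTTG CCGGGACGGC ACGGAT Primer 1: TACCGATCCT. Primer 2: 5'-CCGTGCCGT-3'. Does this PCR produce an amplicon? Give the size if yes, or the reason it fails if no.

Primer 1 (TACCGATCCT) does not match the top strand, and its reverse complement AGGATCGGTA does not match either.
With no annealing site for primer 1, no amplification occurs.

No product — primer 1 has no binding site in the template.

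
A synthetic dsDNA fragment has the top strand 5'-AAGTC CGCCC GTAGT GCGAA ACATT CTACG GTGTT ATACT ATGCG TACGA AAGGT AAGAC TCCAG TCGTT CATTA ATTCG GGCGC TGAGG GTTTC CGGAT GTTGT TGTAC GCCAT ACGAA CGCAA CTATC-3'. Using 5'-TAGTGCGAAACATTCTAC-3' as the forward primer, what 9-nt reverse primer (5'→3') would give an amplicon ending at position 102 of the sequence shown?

The forward primer binds at positions 12–29; the product's 3' end on the top strand is position 102.
The reverse primer anneals to the top strand over positions 94–102, i.e. to TCCGGATGT.
Its sequence written 5'→3' is the reverse complement: ACATCCGGA.

5'-ACATCCGGA-3'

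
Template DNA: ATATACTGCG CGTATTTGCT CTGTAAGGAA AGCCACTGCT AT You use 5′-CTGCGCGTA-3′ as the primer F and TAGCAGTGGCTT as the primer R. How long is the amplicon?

36 bp

Forward primer CTGCGCGTA is found on the top strand at positions 6–14.
Taking the reverse complement of TAGCAGTGGCTT gives AAGCCACTGCTA, found at positions 30–41 on the template; the primer anneals here to the top strand with its 3' end pointing upstream.
The product runs from position 6 to position 41, so its length is 41 − 6 + 1 = 36 bp.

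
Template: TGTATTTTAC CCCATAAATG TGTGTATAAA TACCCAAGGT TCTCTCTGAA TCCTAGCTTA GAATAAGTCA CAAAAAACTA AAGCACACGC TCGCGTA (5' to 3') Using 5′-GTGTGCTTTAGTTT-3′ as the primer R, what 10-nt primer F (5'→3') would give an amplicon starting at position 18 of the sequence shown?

The reverse primer's reverse complement AAACTAAAGCACAC matches the template at positions 75–88; the product starts at position 18.
The forward primer is identical to the top strand over positions 18–27: ATGTGTGTAT.

5'-ATGTGTGTAT-3'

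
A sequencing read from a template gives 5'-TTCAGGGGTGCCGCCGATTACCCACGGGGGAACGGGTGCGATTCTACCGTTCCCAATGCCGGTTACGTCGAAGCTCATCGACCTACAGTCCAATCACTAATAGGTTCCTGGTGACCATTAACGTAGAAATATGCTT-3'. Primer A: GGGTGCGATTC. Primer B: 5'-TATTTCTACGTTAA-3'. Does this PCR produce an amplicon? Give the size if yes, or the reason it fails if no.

Primer A (GGGTGCGATTC) matches the top strand at positions 34–44; it acts as a forward primer.
Primer B's reverse complement is TTAACGTAGAAATA, matching the top strand at positions 118–131; it acts as a reverse primer.
The 3' ends face each other across positions 34–131, giving a 98 bp product.

Yes — a 98 bp product.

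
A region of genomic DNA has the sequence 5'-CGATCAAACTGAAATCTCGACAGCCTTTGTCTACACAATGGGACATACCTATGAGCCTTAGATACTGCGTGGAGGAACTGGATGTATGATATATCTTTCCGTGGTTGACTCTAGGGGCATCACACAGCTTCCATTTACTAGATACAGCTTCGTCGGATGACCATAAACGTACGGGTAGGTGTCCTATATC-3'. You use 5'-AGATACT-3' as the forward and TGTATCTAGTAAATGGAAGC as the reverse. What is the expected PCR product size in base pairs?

87 bp

Scanning the template, AGATACT occurs at positions 60–66; this primer anneals to the bottom strand there with its 3' end pointing downstream.
The reverse primer's reverse complement is GCTTCCATTTACTAGATACA, which matches the template at positions 127–146.
Amplicon spans positions 60–146: 87 bp.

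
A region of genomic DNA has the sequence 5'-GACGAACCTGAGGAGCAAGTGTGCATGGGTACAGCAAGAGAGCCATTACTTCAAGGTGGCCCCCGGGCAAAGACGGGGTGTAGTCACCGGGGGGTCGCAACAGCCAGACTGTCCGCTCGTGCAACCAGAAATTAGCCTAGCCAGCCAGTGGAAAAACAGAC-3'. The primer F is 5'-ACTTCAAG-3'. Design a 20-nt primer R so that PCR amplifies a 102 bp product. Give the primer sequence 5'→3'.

5'-ACTGGCTGGCTAGGCTAATT-3'

The forward primer binds at positions 48–55, so a 102 bp product ends at position 48 + 102 − 1 = 149.
The reverse primer anneals to the top strand over positions 130–149, i.e. to AATTAGCCTAGCCAGCCAGT.
Its sequence written 5'→3' is the reverse complement: ACTGGCTGGCTAGGCTAATT.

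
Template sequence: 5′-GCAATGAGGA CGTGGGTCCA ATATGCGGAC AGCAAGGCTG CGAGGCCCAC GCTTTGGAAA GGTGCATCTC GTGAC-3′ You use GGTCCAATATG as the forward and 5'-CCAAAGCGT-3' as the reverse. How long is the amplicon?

43 bp

Scanning the template, GGTCCAATATG occurs at positions 15–25; this primer anneals to the bottom strand there with its 3' end pointing downstream.
The reverse primer's reverse complement is ACGCTTTGG, which matches the template at positions 49–57.
Amplicon spans positions 15–57: 43 bp.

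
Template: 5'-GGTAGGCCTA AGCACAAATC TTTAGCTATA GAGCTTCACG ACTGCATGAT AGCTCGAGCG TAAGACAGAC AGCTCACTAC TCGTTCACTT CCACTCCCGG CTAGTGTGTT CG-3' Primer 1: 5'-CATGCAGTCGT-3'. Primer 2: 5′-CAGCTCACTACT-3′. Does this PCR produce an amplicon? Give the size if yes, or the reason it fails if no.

No product — the primers' 3' ends point away from each other.

Primer 1 (CATGCAGTCGT) has reverse complement ACGACTGCATG, which matches the top strand at positions 38–48; primer 1 anneals to the top strand there with its 3' end pointing upstream toward position 38.
Primer 2 (CAGCTCACTACT) matches the top strand directly at positions 70–81; it anneals to the bottom strand with its 3' end pointing downstream toward position 81.
The 3' ends diverge (primer 1 extends toward position 1, primer 2 toward position 112), so the primers never converge on a shared product.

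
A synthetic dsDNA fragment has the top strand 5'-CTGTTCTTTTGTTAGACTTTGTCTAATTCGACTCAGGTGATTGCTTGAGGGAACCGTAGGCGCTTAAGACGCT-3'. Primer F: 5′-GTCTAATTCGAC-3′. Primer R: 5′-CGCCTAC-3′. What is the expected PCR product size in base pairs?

The forward primer matches the template at positions 21–32.
Reverse complement of the reverse primer: GTAGGCG. This occurs on the top strand at positions 56–62.
Product length = (reverse-primer end) − (forward-primer start) + 1 = 62 − 21 + 1 = 42 bp.

42 bp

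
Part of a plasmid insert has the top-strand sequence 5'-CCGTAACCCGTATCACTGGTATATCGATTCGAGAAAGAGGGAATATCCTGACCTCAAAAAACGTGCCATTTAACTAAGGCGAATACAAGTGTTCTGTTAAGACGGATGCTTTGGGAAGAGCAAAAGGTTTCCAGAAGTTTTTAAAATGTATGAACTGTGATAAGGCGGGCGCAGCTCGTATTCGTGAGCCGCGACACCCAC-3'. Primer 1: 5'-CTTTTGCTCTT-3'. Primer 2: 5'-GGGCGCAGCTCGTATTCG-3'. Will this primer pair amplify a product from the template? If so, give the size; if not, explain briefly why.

No product — the primers' 3' ends point away from each other.

Primer 1 (CTTTTGCTCTT) has reverse complement AAGAGCAAAAG, which matches the top strand at positions 116–126; primer 1 anneals to the top strand there with its 3' end pointing upstream toward position 116.
Primer 2 (GGGCGCAGCTCGTATTCG) matches the top strand directly at positions 167–184; it anneals to the bottom strand with its 3' end pointing downstream toward position 184.
The 3' ends diverge (primer 1 extends toward position 1, primer 2 toward position 201), so the primers never converge on a shared product.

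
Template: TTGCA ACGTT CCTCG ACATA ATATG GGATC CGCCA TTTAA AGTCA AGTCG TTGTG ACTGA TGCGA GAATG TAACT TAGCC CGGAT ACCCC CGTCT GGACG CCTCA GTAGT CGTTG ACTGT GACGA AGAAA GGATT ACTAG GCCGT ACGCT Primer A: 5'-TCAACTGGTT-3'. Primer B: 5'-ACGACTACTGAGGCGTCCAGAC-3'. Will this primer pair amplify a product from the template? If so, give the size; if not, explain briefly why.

Primer A (TCAACTGGTT) does not match the top strand, and its reverse complement AACCAGTTGA does not match either.
With no annealing site for primer A, no amplification occurs.

No product — primer A has no binding site in the template.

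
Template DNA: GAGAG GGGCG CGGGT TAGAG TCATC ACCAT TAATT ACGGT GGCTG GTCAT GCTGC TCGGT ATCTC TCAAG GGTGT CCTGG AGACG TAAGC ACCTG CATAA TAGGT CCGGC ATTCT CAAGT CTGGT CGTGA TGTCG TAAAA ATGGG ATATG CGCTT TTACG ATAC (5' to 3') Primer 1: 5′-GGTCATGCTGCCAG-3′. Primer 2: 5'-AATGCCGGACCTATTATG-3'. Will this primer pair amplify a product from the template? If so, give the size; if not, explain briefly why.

No product — primer 1 has no binding site in the template.

Primer 1 (GGTCATGCTGCCAG) does not match the top strand, and its reverse complement CTGGCAGCATGACC does not match either.
With no annealing site for primer 1, no amplification occurs.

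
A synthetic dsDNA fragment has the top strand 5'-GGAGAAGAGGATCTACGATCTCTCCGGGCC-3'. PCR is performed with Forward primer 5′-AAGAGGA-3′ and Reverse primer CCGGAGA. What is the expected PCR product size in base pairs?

23 bp

The forward primer matches the template at positions 5–11.
Reverse complement of the reverse primer: TCTCCGG. This occurs on the top strand at positions 21–27.
Product length = (reverse-primer end) − (forward-primer start) + 1 = 27 − 5 + 1 = 23 bp.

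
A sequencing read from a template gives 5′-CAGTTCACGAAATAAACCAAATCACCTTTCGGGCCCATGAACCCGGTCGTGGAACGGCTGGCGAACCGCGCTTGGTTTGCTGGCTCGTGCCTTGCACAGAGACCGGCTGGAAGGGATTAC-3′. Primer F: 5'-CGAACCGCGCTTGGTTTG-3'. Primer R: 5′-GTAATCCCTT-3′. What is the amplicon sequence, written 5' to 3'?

Scanning the template, CGAACCGCGCTTGGTTTG occurs at positions 62–79; this primer anneals to the bottom strand there with its 3' end pointing downstream.
Reverse complement of the reverse primer: AAGGGATTAC. This occurs on the top strand at positions 111–120.
The product is the template from position 62 through 120 (59 bp).

5'-CGAACCGCGCTTGGTTTGCTGGCTCGTGCCTTGCACAGAGACCGGCTGGAAGGGATTAC-3'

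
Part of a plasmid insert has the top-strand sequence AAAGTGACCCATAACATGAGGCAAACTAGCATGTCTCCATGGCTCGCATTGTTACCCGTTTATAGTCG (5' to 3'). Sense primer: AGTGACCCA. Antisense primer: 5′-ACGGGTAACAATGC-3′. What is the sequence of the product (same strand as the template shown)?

Forward primer AGTGACCCA is found on the top strand at positions 3–11.
The reverse primer's reverse complement is GCATTGTTACCCGT, which matches the template at positions 46–59.
The product is the template from position 3 through 59 (57 bp).

5'-AGTGACCCATAACATGAGGCAAACTAGCATGTCTCCATGGCTCGCATTGTTACCCGT-3'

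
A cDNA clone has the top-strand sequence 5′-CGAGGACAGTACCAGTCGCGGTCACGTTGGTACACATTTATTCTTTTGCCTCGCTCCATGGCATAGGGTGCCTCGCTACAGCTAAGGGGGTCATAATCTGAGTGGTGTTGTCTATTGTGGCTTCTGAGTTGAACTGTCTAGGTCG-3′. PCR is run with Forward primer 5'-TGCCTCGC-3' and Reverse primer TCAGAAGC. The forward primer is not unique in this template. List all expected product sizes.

81 bp, 59 bp

The forward primer TGCCTCGC matches the top strand at positions 47–54, 69–76.
The reverse primer's reverse complement is GCTTCTGA, matching at positions 120–127.
Each forward site pairs with the reverse site to give a product ending at position 127: sizes 81, 59 bp.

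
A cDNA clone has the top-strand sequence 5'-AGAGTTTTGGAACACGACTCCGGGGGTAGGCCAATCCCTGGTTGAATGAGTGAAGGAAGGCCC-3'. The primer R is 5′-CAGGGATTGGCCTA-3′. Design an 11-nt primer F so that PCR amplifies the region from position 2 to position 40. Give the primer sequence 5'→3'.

The reverse primer's reverse complement TAGGCCAATCCCTG matches the template at positions 27–40; the product starts at position 2.
The forward primer is identical to the top strand over positions 2–12: GAGTTTTGGAA.

5'-GAGTTTTGGAA-3'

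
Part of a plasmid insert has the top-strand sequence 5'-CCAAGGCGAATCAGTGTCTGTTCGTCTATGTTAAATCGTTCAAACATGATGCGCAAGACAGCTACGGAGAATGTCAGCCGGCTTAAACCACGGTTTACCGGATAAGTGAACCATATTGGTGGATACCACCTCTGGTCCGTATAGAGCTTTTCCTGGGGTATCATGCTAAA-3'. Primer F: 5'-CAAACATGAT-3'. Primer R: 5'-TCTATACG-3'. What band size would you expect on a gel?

The forward primer matches the template at positions 41–50.
Reverse complement of the reverse primer: CGTATAGA. This occurs on the top strand at positions 138–145.
The product runs from position 41 to position 145, so its length is 145 − 41 + 1 = 105 bp.

105 bp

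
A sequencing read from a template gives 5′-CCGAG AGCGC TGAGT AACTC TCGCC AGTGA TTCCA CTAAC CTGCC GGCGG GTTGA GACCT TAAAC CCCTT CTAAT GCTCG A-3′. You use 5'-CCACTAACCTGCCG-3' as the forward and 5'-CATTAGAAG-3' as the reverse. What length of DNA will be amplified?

The forward primer matches the template at positions 33–46.
Taking the reverse complement of CATTAGAAG gives CTTCTAATG, found at positions 68–76 on the template; the primer anneals here to the top strand with its 3' end pointing upstream.
Product length = (reverse-primer end) − (forward-primer start) + 1 = 76 − 33 + 1 = 44 bp.

44 bp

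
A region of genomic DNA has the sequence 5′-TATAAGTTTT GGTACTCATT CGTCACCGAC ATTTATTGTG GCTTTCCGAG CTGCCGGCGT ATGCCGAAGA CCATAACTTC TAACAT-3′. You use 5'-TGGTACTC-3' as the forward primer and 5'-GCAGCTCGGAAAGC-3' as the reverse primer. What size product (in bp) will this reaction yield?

The forward primer matches the template at positions 10–17.
Reverse complement of the reverse primer: GCTTTCCGAGCTGC. This occurs on the top strand at positions 41–54.
The product runs from position 10 to position 54, so its length is 54 − 10 + 1 = 45 bp.

45 bp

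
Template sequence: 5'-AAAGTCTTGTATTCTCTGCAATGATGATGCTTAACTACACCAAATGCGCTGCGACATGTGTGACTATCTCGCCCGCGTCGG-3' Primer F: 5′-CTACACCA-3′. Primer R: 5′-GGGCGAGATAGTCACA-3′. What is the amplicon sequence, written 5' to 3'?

Scanning the template, CTACACCA occurs at positions 35–42; this primer anneals to the bottom strand there with its 3' end pointing downstream.
The reverse primer's reverse complement is TGTGACTATCTCGCCC, which matches the template at positions 59–74.
The product is the template from position 35 through 74 (40 bp).

5'-CTACACCAAATGCGCTGCGACATGTGTGACTATCTCGCCC-3'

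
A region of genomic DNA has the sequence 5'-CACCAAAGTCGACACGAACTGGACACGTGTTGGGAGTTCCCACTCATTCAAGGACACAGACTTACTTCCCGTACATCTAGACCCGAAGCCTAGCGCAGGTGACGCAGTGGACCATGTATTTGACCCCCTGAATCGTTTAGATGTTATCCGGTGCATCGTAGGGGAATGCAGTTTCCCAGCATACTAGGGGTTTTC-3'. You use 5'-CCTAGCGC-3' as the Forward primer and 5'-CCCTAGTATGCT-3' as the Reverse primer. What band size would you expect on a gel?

The forward primer matches the template at positions 89–96.
The reverse primer's reverse complement is AGCATACTAGGG, which matches the template at positions 178–189.
The product runs from position 89 to position 189, so its length is 189 − 89 + 1 = 101 bp.

101 bp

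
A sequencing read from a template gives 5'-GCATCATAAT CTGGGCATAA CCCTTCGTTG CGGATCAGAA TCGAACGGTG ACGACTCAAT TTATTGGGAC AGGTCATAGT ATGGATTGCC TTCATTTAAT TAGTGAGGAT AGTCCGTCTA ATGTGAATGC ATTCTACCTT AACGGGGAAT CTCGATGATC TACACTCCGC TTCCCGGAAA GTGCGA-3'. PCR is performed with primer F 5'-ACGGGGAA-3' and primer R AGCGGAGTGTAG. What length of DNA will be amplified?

The forward primer matches the template at positions 142–149.
The reverse primer's reverse complement is CTACACTCCGCT, which matches the template at positions 160–171.
Product length = (reverse-primer end) − (forward-primer start) + 1 = 171 − 142 + 1 = 30 bp.

30 bp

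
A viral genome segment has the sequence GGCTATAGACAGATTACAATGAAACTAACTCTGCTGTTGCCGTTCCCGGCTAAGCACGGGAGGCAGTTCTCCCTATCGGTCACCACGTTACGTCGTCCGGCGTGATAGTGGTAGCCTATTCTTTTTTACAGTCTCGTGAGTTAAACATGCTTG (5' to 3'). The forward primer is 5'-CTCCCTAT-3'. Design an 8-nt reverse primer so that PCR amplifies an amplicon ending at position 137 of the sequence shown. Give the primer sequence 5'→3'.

The forward primer binds at positions 69–76; the product's 3' end on the top strand is position 137.
The reverse primer anneals to the top strand over positions 130–137, i.e. to AGTCTCGT.
Its sequence written 5'→3' is the reverse complement: ACGAGACT.

5'-ACGAGACT-3'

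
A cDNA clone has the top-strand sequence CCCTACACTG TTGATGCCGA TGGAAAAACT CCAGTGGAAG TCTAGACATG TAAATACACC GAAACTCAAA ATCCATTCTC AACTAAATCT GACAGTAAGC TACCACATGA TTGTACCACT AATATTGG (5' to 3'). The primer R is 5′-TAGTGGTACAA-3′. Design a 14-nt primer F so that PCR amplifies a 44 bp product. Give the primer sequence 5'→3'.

5'-CTCAACTAAATCTG-3'

The reverse primer's reverse complement TTGTACCACTA matches the template at positions 111–121, so the product ends at position 121.
A 44 bp product then starts at position 121 − 44 + 1 = 78.
The forward primer is identical to the top strand there: CTCAACTAAATCTG.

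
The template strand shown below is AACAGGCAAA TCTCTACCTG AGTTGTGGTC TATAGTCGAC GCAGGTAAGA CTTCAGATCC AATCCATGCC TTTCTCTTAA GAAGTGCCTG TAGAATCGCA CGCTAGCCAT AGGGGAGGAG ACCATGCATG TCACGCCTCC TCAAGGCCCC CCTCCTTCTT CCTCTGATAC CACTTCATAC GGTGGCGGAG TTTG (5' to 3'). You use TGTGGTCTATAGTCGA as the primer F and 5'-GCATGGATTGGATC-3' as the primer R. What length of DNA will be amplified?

46 bp

Forward primer TGTGGTCTATAGTCGA is found on the top strand at positions 24–39.
The reverse primer's reverse complement is GATCCAATCCATGC, which matches the template at positions 56–69.
Product length = (reverse-primer end) − (forward-primer start) + 1 = 69 − 24 + 1 = 46 bp.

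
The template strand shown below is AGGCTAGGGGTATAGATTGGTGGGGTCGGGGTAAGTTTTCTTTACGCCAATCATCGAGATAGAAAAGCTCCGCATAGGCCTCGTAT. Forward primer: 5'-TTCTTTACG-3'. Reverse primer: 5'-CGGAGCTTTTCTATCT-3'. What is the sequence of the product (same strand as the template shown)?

Forward primer TTCTTTACG is found on the top strand at positions 38–46.
The reverse primer's reverse complement is AGATAGAAAAGCTCCG, which matches the template at positions 57–72.
The product is the template from position 38 through 72 (35 bp).

5'-TTCTTTACGCCAATCATCGAGATAGAAAAGCTCCG-3'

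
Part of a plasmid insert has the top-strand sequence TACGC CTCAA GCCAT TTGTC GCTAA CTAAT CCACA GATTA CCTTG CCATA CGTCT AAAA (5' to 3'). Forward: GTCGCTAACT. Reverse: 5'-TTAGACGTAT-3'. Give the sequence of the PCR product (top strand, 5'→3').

5'-GTCGCTAACTAATCCACAGATTACCTTGCCATACGTCTAA-3'

Scanning the template, GTCGCTAACT occurs at positions 18–27; this primer anneals to the bottom strand there with its 3' end pointing downstream.
Taking the reverse complement of TTAGACGTAT gives ATACGTCTAA, found at positions 48–57 on the template; the primer anneals here to the top strand with its 3' end pointing upstream.
The product is the template from position 18 through 57 (40 bp).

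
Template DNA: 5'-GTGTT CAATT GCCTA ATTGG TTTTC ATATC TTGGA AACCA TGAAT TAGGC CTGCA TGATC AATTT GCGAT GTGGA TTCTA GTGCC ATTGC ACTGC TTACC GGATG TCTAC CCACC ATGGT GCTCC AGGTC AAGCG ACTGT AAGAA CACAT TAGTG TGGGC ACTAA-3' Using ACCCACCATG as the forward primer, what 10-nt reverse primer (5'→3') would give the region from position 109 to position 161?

The product's 3' end on the top strand is position 161.
The reverse primer anneals to the top strand over positions 152–161, i.e. to AGTGTGGGCA.
Its sequence written 5'→3' is the reverse complement: TGCCCACACT.

5'-TGCCCACACT-3'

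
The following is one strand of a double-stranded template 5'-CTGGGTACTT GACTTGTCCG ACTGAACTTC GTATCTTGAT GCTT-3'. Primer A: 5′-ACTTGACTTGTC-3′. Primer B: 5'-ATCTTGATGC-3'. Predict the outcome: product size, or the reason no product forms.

Primer A (ACTTGACTTGTC) matches the top strand at positions 7–18 (3' end points downstream).
Primer B (ATCTTGATGC) also matches the top strand directly, at positions 33–42 — its reverse complement GCATCAAGAT is not present.
Both primers anneal to the bottom strand with 3' ends pointing the same way, so neither can prime synthesis back toward the other.

No product — both primers anneal to the same strand and extend in the same direction.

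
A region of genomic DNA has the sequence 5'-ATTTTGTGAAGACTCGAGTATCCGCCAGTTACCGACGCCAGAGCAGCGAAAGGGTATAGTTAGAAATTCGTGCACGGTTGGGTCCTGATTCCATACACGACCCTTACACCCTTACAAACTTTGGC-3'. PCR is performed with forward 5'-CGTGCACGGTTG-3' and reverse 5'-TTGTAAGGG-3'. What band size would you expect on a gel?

Forward primer CGTGCACGGTTG is found on the top strand at positions 69–80.
Taking the reverse complement of TTGTAAGGG gives CCCTTACAA, found at positions 109–117 on the template; the primer anneals here to the top strand with its 3' end pointing upstream.
Amplicon spans positions 69–117: 49 bp.

49 bp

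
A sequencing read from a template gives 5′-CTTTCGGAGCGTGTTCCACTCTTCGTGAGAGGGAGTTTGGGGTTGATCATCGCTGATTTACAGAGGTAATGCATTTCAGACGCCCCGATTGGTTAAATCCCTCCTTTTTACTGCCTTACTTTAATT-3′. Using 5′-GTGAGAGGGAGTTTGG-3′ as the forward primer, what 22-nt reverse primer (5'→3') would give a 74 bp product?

5'-ATTTAACCAATCGGGGCGTCTG-3'

The forward primer binds at positions 25–40, so a 74 bp product ends at position 25 + 74 − 1 = 98.
The reverse primer anneals to the top strand over positions 77–98, i.e. to CAGACGCCCCGATTGGTTAAAT.
Its sequence written 5'→3' is the reverse complement: ATTTAACCAATCGGGGCGTCTG.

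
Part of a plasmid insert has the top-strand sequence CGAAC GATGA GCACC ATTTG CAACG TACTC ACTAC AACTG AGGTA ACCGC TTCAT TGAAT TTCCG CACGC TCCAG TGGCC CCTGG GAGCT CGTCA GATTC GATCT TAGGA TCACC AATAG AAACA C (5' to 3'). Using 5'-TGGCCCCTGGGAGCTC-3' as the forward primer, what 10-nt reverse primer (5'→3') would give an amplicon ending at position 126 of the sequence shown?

The forward primer binds at positions 76–91; the product's 3' end on the top strand is position 126.
The reverse primer anneals to the top strand over positions 117–126, i.e. to ATAGAAACAC.
Its sequence written 5'→3' is the reverse complement: GTGTTTCTAT.

5'-GTGTTTCTAT-3'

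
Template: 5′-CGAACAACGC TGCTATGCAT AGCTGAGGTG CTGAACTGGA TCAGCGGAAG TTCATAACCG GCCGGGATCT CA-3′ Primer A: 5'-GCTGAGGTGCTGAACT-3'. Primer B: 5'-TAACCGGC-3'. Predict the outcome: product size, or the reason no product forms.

Primer A (GCTGAGGTGCTGAACT) matches the top strand at positions 22–37 (3' end points downstream).
Primer B (TAACCGGC) also matches the top strand directly, at positions 55–62 — its reverse complement GCCGGTTA is not present.
Both primers anneal to the bottom strand with 3' ends pointing the same way, so neither can prime synthesis back toward the other.

No product — both primers anneal to the same strand and extend in the same direction.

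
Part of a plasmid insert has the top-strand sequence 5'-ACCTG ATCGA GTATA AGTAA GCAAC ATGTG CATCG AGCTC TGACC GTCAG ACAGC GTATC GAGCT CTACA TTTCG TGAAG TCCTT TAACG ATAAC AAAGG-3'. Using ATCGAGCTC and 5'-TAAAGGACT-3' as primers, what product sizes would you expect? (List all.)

56 bp, 30 bp

The forward primer ATCGAGCTC matches the top strand at positions 32–40, 58–66.
The reverse primer's reverse complement is AGTCCTTTA, matching at positions 79–87.
Each forward site pairs with the reverse site to give a product ending at position 87: sizes 56, 30 bp.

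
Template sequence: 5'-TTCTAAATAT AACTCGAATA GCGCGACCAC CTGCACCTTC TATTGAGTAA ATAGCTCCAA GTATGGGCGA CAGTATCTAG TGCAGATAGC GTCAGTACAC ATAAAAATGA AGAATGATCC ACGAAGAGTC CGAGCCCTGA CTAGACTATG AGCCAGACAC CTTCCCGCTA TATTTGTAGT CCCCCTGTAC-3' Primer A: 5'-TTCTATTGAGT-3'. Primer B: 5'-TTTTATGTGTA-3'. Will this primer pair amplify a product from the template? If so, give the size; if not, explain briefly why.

Yes — a 69 bp product.

Primer A (TTCTATTGAGT) matches the top strand at positions 38–48; it acts as a forward primer.
Primer B's reverse complement is TACACATAAAA, matching the top strand at positions 96–106; it acts as a reverse primer.
The 3' ends face each other across positions 38–106, giving a 69 bp product.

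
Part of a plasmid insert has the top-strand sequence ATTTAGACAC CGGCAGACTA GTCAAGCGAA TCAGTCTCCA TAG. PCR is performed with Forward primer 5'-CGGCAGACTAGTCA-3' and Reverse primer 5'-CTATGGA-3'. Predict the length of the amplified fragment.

The forward primer matches the template at positions 11–24.
Reverse complement of the reverse primer: TCCATAG. This occurs on the top strand at positions 37–43.
Product length = (reverse-primer end) − (forward-primer start) + 1 = 43 − 11 + 1 = 33 bp.

33 bp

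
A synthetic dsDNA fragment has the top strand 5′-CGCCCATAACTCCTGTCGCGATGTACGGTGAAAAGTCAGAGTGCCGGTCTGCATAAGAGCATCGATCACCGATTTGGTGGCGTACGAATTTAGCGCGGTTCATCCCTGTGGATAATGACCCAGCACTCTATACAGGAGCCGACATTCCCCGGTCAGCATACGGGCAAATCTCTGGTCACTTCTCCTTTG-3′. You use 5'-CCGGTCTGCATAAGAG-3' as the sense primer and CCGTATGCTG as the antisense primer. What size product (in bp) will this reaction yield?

Scanning the template, CCGGTCTGCATAAGAG occurs at positions 44–59; this primer anneals to the bottom strand there with its 3' end pointing downstream.
The reverse primer's reverse complement is CAGCATACGG, which matches the template at positions 154–163.
The product runs from position 44 to position 163, so its length is 163 − 44 + 1 = 120 bp.

120 bp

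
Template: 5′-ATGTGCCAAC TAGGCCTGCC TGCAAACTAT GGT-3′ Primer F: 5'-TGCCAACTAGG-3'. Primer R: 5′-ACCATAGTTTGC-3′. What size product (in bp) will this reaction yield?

30 bp

The forward primer matches the template at positions 4–14.
The reverse primer's reverse complement is GCAAACTATGGT, which matches the template at positions 22–33.
Product length = (reverse-primer end) − (forward-primer start) + 1 = 33 − 4 + 1 = 30 bp.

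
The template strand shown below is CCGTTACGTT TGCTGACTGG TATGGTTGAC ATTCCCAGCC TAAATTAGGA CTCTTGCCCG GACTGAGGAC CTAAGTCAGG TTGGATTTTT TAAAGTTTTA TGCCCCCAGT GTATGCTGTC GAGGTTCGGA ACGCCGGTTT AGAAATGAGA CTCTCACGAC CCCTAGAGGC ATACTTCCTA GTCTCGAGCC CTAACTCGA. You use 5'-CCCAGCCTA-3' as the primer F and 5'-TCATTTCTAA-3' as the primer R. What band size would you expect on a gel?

115 bp

Scanning the template, CCCAGCCTA occurs at positions 34–42; this primer anneals to the bottom strand there with its 3' end pointing downstream.
Reverse complement of the reverse primer: TTAGAAATGA. This occurs on the top strand at positions 139–148.
Product length = (reverse-primer end) − (forward-primer start) + 1 = 148 − 34 + 1 = 115 bp.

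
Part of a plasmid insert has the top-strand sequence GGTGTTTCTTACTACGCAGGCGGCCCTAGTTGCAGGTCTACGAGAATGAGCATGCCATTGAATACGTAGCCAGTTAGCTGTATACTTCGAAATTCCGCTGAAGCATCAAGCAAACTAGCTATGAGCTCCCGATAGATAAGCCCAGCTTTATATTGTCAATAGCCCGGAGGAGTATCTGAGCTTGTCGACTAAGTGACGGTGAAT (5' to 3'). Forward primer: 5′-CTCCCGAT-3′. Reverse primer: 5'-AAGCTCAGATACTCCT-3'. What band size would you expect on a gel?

58 bp

The forward primer matches the template at positions 126–133.
Taking the reverse complement of AAGCTCAGATACTCCT gives AGGAGTATCTGAGCTT, found at positions 168–183 on the template; the primer anneals here to the top strand with its 3' end pointing upstream.
Amplicon spans positions 126–183: 58 bp.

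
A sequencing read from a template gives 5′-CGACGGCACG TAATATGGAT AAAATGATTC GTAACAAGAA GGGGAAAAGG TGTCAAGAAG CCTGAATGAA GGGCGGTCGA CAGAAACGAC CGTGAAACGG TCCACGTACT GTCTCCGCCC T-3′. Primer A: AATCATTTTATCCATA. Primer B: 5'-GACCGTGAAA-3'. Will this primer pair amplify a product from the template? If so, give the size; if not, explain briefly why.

No product — the primers' 3' ends point away from each other.

Primer A (AATCATTTTATCCATA) has reverse complement TATGGATAAAATGATT, which matches the top strand at positions 14–29; primer A anneals to the top strand there with its 3' end pointing upstream toward position 14.
Primer B (GACCGTGAAA) matches the top strand directly at positions 88–97; it anneals to the bottom strand with its 3' end pointing downstream toward position 97.
The 3' ends diverge (primer A extends toward position 1, primer B toward position 121), so the primers never converge on a shared product.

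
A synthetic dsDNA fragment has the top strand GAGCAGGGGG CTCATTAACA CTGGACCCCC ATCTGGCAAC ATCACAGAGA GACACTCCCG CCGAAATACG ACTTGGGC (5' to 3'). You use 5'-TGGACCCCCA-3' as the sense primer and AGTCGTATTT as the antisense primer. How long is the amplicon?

Scanning the template, TGGACCCCCA occurs at positions 22–31; this primer anneals to the bottom strand there with its 3' end pointing downstream.
Reverse complement of the reverse primer: AAATACGACT. This occurs on the top strand at positions 64–73.
Amplicon spans positions 22–73: 52 bp.

52 bp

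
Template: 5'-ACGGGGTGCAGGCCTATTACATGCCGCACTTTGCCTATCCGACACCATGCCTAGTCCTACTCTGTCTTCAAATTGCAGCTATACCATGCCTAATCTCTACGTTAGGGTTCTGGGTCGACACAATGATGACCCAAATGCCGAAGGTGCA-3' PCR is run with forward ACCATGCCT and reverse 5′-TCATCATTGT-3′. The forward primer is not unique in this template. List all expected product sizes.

86 bp, 47 bp

The forward primer ACCATGCCT matches the top strand at positions 44–52, 83–91.
The reverse primer's reverse complement is ACAATGATGA, matching at positions 120–129.
Each forward site pairs with the reverse site to give a product ending at position 129: sizes 86, 47 bp.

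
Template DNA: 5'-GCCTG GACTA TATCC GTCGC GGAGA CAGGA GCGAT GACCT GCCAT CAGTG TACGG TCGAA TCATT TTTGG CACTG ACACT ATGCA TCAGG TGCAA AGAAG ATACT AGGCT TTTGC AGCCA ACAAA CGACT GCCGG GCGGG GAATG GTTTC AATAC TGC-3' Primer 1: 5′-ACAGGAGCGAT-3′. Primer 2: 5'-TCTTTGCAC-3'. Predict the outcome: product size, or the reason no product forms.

Yes — a 74 bp product.

Primer 1 (ACAGGAGCGAT) matches the top strand at positions 25–35; it acts as a forward primer.
Primer 2's reverse complement is GTGCAAAGA, matching the top strand at positions 90–98; it acts as a reverse primer.
The 3' ends face each other across positions 25–98, giving a 74 bp product.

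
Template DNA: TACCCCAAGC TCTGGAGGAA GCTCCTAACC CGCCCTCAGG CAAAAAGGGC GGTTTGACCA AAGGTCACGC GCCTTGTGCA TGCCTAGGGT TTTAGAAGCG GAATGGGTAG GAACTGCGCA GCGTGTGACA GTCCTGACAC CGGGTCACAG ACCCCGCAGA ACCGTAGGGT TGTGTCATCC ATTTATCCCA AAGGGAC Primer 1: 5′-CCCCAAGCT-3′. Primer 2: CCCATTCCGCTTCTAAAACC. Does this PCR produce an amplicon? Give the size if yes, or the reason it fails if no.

Yes — a 105 bp product.

Primer 1 (CCCCAAGCT) matches the top strand at positions 3–11; it acts as a forward primer.
Primer 2's reverse complement is GGTTTTAGAAGCGGAATGGG, matching the top strand at positions 88–107; it acts as a reverse primer.
The 3' ends face each other across positions 3–107, giving a 105 bp product.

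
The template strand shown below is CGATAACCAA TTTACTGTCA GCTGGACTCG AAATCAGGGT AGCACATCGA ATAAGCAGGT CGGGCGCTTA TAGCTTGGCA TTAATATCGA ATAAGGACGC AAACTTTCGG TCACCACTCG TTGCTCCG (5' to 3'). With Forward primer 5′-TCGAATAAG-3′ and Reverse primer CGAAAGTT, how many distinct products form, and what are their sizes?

The forward primer TCGAATAAG matches the top strand at positions 47–55, 87–95.
The reverse primer's reverse complement is AACTTTCG, matching at positions 102–109.
Each forward site pairs with the reverse site to give a product ending at position 109: sizes 63, 23 bp.

Two products: 63 bp, 23 bp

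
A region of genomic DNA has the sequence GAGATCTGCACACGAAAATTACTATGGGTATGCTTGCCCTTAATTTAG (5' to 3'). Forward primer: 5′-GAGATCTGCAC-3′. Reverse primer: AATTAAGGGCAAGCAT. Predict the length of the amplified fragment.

45 bp

The forward primer matches the template at positions 1–11.
Taking the reverse complement of AATTAAGGGCAAGCAT gives ATGCTTGCCCTTAATT, found at positions 30–45 on the template; the primer anneals here to the top strand with its 3' end pointing upstream.
Product length = (reverse-primer end) − (forward-primer start) + 1 = 45 − 1 + 1 = 45 bp.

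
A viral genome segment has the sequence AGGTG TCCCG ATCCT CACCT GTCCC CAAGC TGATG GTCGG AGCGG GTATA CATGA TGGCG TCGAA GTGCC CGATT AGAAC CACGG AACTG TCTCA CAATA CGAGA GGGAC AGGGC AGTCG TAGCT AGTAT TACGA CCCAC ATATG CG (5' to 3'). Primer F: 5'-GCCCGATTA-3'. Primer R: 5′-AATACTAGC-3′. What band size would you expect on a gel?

The forward primer matches the template at positions 68–76.
Reverse complement of the reverse primer: GCTAGTATT. This occurs on the top strand at positions 123–131.
Product length = (reverse-primer end) − (forward-primer start) + 1 = 131 − 68 + 1 = 64 bp.

64 bp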